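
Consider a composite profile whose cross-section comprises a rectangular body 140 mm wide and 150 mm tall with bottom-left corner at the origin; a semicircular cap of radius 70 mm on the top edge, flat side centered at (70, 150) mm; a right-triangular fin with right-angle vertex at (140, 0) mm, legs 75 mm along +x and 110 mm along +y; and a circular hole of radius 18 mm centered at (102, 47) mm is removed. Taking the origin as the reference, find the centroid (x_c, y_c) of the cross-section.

x_c = 81.30 mm, y_c = 96.26 mm

Part | A | x̄ᵢ | ȳᵢ | A·x̄ᵢ | A·ȳᵢ
rectangular body | 21000.00 | 70.00 | 75.00 | 1470000.00 | 1575000.00
semicircular top | 7696.90 | 70.00 | 179.71 | 538783.14 | 1383201.97
triangular fin | 4125.00 | 165.00 | 36.67 | 680625.00 | 151250.00
hole | -1017.88 | 102.00 | 47.00 | -103823.35 | -47840.17
Σ | 31804.03 |  |  | 2585584.79 | 3061611.79
x_c = 2585584.79 / 31804.03 = 81.30 mm
y_c = 3061611.79 / 31804.03 = 96.26 mm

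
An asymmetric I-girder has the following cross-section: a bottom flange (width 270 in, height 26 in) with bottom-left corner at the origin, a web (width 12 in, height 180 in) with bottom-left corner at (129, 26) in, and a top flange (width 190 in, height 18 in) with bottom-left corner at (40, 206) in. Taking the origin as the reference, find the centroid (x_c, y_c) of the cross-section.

x_c = 135.00 in, y_c = 85.49 in

bottom flange: A = 270 × 26 = 7020.00, centroid at (135.00, 13.00).
web: A = 12 × 180 = 2160.00, centroid at (135.00, 116.00).
top flange: A = 190 × 18 = 3420.00, centroid at (135.00, 215.00).
ΣA = 12600.00 in², ΣAx_c = 1701000.00 in³, ΣAy_c = 1077120.00 in³.
x_c = 1701000.00/12600.00 = 135.00 in; y_c = 1077120.00/12600.00 = 85.49 in.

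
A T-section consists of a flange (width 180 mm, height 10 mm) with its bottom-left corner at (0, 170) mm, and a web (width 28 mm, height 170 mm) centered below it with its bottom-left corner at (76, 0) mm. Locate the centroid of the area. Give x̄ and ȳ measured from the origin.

x̄ = 90.00 mm, ȳ = 109.70 mm

web: A = 28 × 170 = 4760.00, centroid at (90.00, 85.00).
flange: A = 180 × 10 = 1800.00, centroid at (90.00, 175.00).
ΣA = 6560.00 mm²
ΣAx̄ = (4760.00)(90.00) + (1800.00)(90.00) = 590400.00 mm³
ΣAȳ = (4760.00)(85.00) + (1800.00)(175.00) = 719600.00 mm³
x̄ = 590400.00 / 6560.00 = 90.00 mm
ȳ = 719600.00 / 6560.00 = 109.70 mm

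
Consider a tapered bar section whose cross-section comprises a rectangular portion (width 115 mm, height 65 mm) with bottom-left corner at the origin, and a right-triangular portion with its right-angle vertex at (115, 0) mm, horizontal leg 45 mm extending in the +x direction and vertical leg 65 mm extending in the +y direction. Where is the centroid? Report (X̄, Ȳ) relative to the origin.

X̄ = 69.36 mm, Ȳ = 30.73 mm

rectangular portion: A = 115 × 65 = 7475.00, centroid at (57.50, 32.50).
triangular portion: A = ½·45·65 = 1462.50, centroid at (130.00, 21.67).
ΣA = 8937.50 mm², ΣAX̄ = 619937.50 mm³, ΣAȲ = 274625.00 mm³.
X̄ = 619937.50/8937.50 = 69.36 mm; Ȳ = 274625.00/8937.50 = 30.73 mm.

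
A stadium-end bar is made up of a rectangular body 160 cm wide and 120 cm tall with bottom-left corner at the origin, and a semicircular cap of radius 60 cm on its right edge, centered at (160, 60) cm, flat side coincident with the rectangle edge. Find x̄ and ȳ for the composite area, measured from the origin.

Part | A | x̄ᵢ | ȳᵢ | A·x̄ᵢ | A·ȳᵢ
rectangular body | 19200.00 | 80.00 | 60.00 | 1536000.00 | 1152000.00
semicircular end | 5654.87 | 185.46 | 60.00 | 1048778.68 | 339292.01
Σ | 24854.87 |  |  | 2584778.68 | 1491292.01
x̄ = 2584778.68 / 24854.87 = 103.99 cm
ȳ = 1491292.01 / 24854.87 = 60.00 cm

x̄ = 103.99 cm, ȳ = 60.00 cm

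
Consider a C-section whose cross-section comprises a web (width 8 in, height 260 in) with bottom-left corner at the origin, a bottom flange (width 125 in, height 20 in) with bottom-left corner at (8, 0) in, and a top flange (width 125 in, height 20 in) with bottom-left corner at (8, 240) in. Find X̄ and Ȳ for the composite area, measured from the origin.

web: A = 8 × 260 = 2080.00, centroid at (4.00, 130.00).
bottom flange: A = 125 × 20 = 2500.00, centroid at (70.50, 10.00).
top flange: A = 125 × 20 = 2500.00, centroid at (70.50, 250.00).
ΣA = 7080.00 in²
ΣAX̄ = (2080.00)(4.00) + (2500.00)(70.50) + (2500.00)(70.50) = 360820.00 in³
ΣAȲ = (2080.00)(130.00) + (2500.00)(10.00) + (2500.00)(250.00) = 920400.00 in³
X̄ = 360820.00 / 7080.00 = 50.96 in
Ȳ = 920400.00 / 7080.00 = 130.00 in

X̄ = 50.96 in, Ȳ = 130.00 in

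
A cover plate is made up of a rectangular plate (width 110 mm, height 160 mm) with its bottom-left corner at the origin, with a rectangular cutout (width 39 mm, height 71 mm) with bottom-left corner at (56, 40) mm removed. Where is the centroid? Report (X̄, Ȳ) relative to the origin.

plate: A = 110 × 160 = 17600.00, centroid at (55.00, 80.00).
hole: A = −(39 × 71) = -2769.00, centroid at (75.50, 75.50).
ΣA = 14831.00 mm²
ΣAX̄ = (17600.00)(55.00) + (-2769.00)(75.50) = 758940.50 mm³
ΣAȲ = (17600.00)(80.00) + (-2769.00)(75.50) = 1198940.50 mm³
X̄ = 758940.50 / 14831.00 = 51.17 mm
Ȳ = 1198940.50 / 14831.00 = 80.84 mm

X̄ = 51.17 mm, Ȳ = 80.84 mm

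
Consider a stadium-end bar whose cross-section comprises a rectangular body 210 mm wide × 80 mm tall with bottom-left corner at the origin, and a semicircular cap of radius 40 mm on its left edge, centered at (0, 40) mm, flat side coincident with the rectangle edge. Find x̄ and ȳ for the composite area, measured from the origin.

x̄ = 89.13 mm, ȳ = 40.00 mm

rectangular body: A = 210 × 80 = 16800.00, centroid at (105.00, 40.00).
semicircular end: A = ½π·40² = 2513.27, centroid at (-16.98, 40.00).
ΣA = 19313.27 mm²
ΣAx̄ = (16800.00)(105.00) + (2513.27)(-16.98) = 1721333.33 mm³
ΣAȳ = (16800.00)(40.00) + (2513.27)(40.00) = 772530.96 mm³
x̄ = 1721333.33 / 19313.27 = 89.13 mm
ȳ = 772530.96 / 19313.27 = 40.00 mm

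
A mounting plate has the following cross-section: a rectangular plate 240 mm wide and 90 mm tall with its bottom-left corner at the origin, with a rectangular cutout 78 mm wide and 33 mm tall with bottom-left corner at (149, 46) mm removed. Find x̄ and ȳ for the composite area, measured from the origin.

x̄ = 110.80 mm, ȳ = 42.63 mm

plate: A = 240 × 90 = 21600.00, centroid at (120.00, 45.00).
hole: A = −(78 × 33) = -2574.00, centroid at (188.00, 62.50).
ΣA = 19026.00 mm²
ΣAx̄ = (21600.00)(120.00) + (-2574.00)(188.00) = 2108088.00 mm³
ΣAȳ = (21600.00)(45.00) + (-2574.00)(62.50) = 811125.00 mm³
x̄ = 2108088.00 / 19026.00 = 110.80 mm
ȳ = 811125.00 / 19026.00 = 42.63 mm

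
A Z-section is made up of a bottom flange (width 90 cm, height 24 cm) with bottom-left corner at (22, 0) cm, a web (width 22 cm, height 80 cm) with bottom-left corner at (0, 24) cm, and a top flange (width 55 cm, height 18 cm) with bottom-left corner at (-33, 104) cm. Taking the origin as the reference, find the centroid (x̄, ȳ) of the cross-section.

x̄ = 32.31 cm, ȳ = 51.00 cm

bottom flange: A = 90 × 24 = 2160.00, centroid at (67.00, 12.00).
web: A = 22 × 80 = 1760.00, centroid at (11.00, 64.00).
top flange: A = 55 × 18 = 990.00, centroid at (-5.50, 113.00).
ΣA = 4910.00 cm², ΣAx̄ = 158635.00 cm³, ΣAȳ = 250430.00 cm³.
x̄ = 158635.00/4910.00 = 32.31 cm; ȳ = 250430.00/4910.00 = 51.00 cm.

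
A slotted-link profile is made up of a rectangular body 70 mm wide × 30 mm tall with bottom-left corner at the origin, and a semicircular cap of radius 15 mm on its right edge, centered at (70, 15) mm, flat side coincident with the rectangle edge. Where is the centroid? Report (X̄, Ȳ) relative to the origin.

X̄ = 40.96 mm, Ȳ = 15.00 mm

Part | A | x̄ᵢ | ȳᵢ | A·x̄ᵢ | A·ȳᵢ
rectangular body | 2100.00 | 35.00 | 15.00 | 73500.00 | 31500.00
semicircular end | 353.43 | 76.37 | 15.00 | 26990.04 | 5301.44
Σ | 2453.43 |  |  | 100490.04 | 36801.44
X̄ = 100490.04 / 2453.43 = 40.96 mm
Ȳ = 36801.44 / 2453.43 = 15.00 mm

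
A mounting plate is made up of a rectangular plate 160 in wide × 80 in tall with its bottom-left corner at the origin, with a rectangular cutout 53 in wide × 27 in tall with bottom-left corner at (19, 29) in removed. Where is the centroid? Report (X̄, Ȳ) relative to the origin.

X̄ = 84.34 in, Ȳ = 39.69 in

plate: A = 160 × 80 = 12800.00, centroid at (80.00, 40.00).
hole: A = −(53 × 27) = -1431.00, centroid at (45.50, 42.50).
ΣA = 11369.00 in²
ΣAX̄ = (12800.00)(80.00) + (-1431.00)(45.50) = 958889.50 in³
ΣAȲ = (12800.00)(40.00) + (-1431.00)(42.50) = 451182.50 in³
X̄ = 958889.50 / 11369.00 = 84.34 in
Ȳ = 451182.50 / 11369.00 = 39.69 in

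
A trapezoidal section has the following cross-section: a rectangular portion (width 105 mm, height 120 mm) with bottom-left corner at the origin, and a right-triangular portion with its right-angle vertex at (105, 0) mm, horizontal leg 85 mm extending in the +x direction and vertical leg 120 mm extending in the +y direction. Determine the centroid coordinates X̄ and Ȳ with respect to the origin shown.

rectangular portion: A = 105 × 120 = 12600.00, centroid at (52.50, 60.00).
triangular portion: A = ½·85·120 = 5100.00, centroid at (133.33, 40.00).
ΣA = 17700.00 mm²
ΣAX̄ = (12600.00)(52.50) + (5100.00)(133.33) = 1341500.00 mm³
ΣAȲ = (12600.00)(60.00) + (5100.00)(40.00) = 960000.00 mm³
X̄ = 1341500.00 / 17700.00 = 75.79 mm
Ȳ = 960000.00 / 17700.00 = 54.24 mm

X̄ = 75.79 mm, Ȳ = 54.24 mm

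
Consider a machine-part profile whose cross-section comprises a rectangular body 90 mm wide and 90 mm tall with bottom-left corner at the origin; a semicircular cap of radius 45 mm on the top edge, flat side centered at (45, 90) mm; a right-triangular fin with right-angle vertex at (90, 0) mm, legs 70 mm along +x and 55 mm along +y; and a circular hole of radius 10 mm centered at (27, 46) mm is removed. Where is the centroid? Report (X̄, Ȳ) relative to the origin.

X̄ = 55.64 mm, Ȳ = 56.81 mm

rectangular body: A = 90 × 90 = 8100.00, centroid at (45.00, 45.00).
semicircular top: A = ½π·45² = 3180.86, centroid at (45.00, 109.10).
triangular fin: A = ½·70·55 = 1925.00, centroid at (113.33, 18.33).
hole: A = −π·10² = -314.16, centroid at (27.00, 46.00).
ΣA = 12891.70 mm²
ΣAX̄ = (8100.00)(45.00) + (3180.86)(45.00) + (1925.00)(113.33) + (-314.16)(27.00) = 717323.18 mm³
ΣAȲ = (8100.00)(45.00) + (3180.86)(109.10) + (1925.00)(18.33) + (-314.16)(46.00) = 732367.97 mm³
X̄ = 717323.18 / 12891.70 = 55.64 mm
Ȳ = 732367.97 / 12891.70 = 56.81 mm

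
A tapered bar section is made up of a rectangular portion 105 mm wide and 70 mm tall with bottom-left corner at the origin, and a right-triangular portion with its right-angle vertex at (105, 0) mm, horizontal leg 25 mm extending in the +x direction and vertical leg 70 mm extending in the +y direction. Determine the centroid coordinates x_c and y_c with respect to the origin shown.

rectangular portion: A = 105 × 70 = 7350.00, centroid at (52.50, 35.00).
triangular portion: A = ½·25·70 = 875.00, centroid at (113.33, 23.33).
ΣA = 8225.00 mm², ΣAx_c = 485041.67 mm³, ΣAy_c = 277666.67 mm³.
x_c = 485041.67/8225.00 = 58.97 mm; y_c = 277666.67/8225.00 = 33.76 mm.

x_c = 58.97 mm, y_c = 33.76 mm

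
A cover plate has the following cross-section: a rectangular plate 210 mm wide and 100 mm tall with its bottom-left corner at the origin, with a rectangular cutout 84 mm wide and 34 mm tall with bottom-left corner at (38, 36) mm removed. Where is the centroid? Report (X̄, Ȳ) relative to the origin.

Part | A | x̄ᵢ | ȳᵢ | A·x̄ᵢ | A·ȳᵢ
plate | 21000.00 | 105.00 | 50.00 | 2205000.00 | 1050000.00
hole | -2856.00 | 80.00 | 53.00 | -228480.00 | -151368.00
Σ | 18144.00 |  |  | 1976520.00 | 898632.00
X̄ = 1976520.00 / 18144.00 = 108.94 mm
Ȳ = 898632.00 / 18144.00 = 49.53 mm

X̄ = 108.94 mm, Ȳ = 49.53 mm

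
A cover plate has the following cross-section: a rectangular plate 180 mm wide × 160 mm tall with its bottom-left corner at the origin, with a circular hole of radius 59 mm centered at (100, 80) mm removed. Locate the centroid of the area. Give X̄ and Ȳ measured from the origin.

plate: A = 180 × 160 = 28800.00, centroid at (90.00, 80.00).
hole: A = −π·59² = -10935.88, centroid at (100.00, 80.00).
ΣA = 17864.12 mm², ΣAX̄ = 1498411.60 mm³, ΣAȲ = 1429129.28 mm³.
X̄ = 1498411.60/17864.12 = 83.88 mm; Ȳ = 1429129.28/17864.12 = 80.00 mm.

X̄ = 83.88 mm, Ȳ = 80.00 mm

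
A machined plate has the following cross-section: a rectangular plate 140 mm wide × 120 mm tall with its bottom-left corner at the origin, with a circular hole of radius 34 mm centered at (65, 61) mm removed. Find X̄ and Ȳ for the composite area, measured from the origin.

X̄ = 71.38 mm, Ȳ = 59.72 mm

Part | A | x̄ᵢ | ȳᵢ | A·x̄ᵢ | A·ȳᵢ
plate | 16800.00 | 70.00 | 60.00 | 1176000.00 | 1008000.00
hole | -3631.68 | 65.00 | 61.00 | -236059.27 | -221532.55
Σ | 13168.32 |  |  | 939940.73 | 786467.45
X̄ = 939940.73 / 13168.32 = 71.38 mm
Ȳ = 786467.45 / 13168.32 = 59.72 mm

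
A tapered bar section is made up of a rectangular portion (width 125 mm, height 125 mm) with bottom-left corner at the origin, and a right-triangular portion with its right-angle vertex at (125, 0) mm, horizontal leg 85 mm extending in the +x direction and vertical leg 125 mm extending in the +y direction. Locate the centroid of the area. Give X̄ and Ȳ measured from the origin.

X̄ = 85.55 mm, Ȳ = 57.21 mm

rectangular portion: A = 125 × 125 = 15625.00, centroid at (62.50, 62.50).
triangular portion: A = ½·85·125 = 5312.50, centroid at (153.33, 41.67).
ΣA = 20937.50 mm²
ΣAX̄ = (15625.00)(62.50) + (5312.50)(153.33) = 1791145.83 mm³
ΣAȲ = (15625.00)(62.50) + (5312.50)(41.67) = 1197916.67 mm³
X̄ = 1791145.83 / 20937.50 = 85.55 mm
Ȳ = 1197916.67 / 20937.50 = 57.21 mm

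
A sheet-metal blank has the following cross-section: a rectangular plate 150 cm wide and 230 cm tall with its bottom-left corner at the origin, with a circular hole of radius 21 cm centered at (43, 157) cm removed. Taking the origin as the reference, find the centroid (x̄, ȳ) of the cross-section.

x̄ = 76.34 cm, ȳ = 113.24 cm

plate: A = 150 × 230 = 34500.00, centroid at (75.00, 115.00).
hole: A = −π·21² = -1385.44, centroid at (43.00, 157.00).
ΣA = 33114.56 cm²
ΣAx̄ = (34500.00)(75.00) + (-1385.44)(43.00) = 2527925.98 cm³
ΣAȳ = (34500.00)(115.00) + (-1385.44)(157.00) = 3749985.55 cm³
x̄ = 2527925.98 / 33114.56 = 76.34 cm
ȳ = 3749985.55 / 33114.56 = 113.24 cm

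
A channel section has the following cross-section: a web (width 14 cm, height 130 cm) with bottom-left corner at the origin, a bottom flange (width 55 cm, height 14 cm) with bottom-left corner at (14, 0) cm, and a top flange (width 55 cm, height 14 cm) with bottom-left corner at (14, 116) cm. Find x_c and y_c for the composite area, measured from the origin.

web: A = 14 × 130 = 1820.00, centroid at (7.00, 65.00).
bottom flange: A = 55 × 14 = 770.00, centroid at (41.50, 7.00).
top flange: A = 55 × 14 = 770.00, centroid at (41.50, 123.00).
ΣA = 3360.00 cm², ΣAx_c = 76650.00 cm³, ΣAy_c = 218400.00 cm³.
x_c = 76650.00/3360.00 = 22.81 cm; y_c = 218400.00/3360.00 = 65.00 cm.

x_c = 22.81 cm, y_c = 65.00 cm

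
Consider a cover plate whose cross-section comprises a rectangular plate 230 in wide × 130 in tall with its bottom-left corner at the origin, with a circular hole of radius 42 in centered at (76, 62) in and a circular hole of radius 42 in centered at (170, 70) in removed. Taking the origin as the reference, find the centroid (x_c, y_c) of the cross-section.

plate: A = 230 × 130 = 29900.00, centroid at (115.00, 65.00).
hole 1: A = −π·42² = -5541.77, centroid at (76.00, 62.00).
hole 2: A = −π·42² = -5541.77, centroid at (170.00, 70.00).
ΣA = 18816.46 in², ΣAx_c = 2075224.72 in³, ΣAy_c = 1211986.43 in³.
x_c = 2075224.72/18816.46 = 110.29 in; y_c = 1211986.43/18816.46 = 64.41 in.

x_c = 110.29 in, y_c = 64.41 in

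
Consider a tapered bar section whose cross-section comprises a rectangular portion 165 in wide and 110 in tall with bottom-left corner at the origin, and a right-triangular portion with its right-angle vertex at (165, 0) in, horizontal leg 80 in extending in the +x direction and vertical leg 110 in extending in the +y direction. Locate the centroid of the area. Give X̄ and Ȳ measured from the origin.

X̄ = 103.80 in, Ȳ = 51.42 in

Part | A | x̄ᵢ | ȳᵢ | A·x̄ᵢ | A·ȳᵢ
rectangular portion | 18150.00 | 82.50 | 55.00 | 1497375.00 | 998250.00
triangular portion | 4400.00 | 191.67 | 36.67 | 843333.33 | 161333.33
Σ | 22550.00 |  |  | 2340708.33 | 1159583.33
X̄ = 2340708.33 / 22550.00 = 103.80 in
Ȳ = 1159583.33 / 22550.00 = 51.42 in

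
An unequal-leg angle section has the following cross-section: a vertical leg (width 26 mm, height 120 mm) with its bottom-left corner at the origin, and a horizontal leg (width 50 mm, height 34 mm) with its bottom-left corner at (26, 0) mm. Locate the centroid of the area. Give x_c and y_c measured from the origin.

x_c = 26.40 mm, y_c = 44.83 mm

vertical leg: A = 26 × 120 = 3120.00, centroid at (13.00, 60.00).
horizontal leg: A = 50 × 34 = 1700.00, centroid at (51.00, 17.00).
ΣA = 4820.00 mm², ΣAx_c = 127260.00 mm³, ΣAy_c = 216100.00 mm³.
x_c = 127260.00/4820.00 = 26.40 mm; y_c = 216100.00/4820.00 = 44.83 mm.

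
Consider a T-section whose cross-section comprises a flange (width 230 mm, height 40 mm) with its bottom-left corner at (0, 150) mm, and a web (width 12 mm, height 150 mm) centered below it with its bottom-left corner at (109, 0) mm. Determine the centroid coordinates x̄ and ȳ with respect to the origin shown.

x̄ = 115.00 mm, ȳ = 154.45 mm

Part | A | x̄ᵢ | ȳᵢ | A·x̄ᵢ | A·ȳᵢ
web | 1800.00 | 115.00 | 75.00 | 207000.00 | 135000.00
flange | 9200.00 | 115.00 | 170.00 | 1058000.00 | 1564000.00
Σ | 11000.00 |  |  | 1265000.00 | 1699000.00
x̄ = 1265000.00 / 11000.00 = 115.00 mm
ȳ = 1699000.00 / 11000.00 = 154.45 mm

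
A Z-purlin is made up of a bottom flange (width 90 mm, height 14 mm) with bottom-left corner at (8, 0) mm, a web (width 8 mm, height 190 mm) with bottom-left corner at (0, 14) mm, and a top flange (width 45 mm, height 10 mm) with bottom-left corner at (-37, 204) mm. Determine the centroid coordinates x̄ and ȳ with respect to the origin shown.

bottom flange: A = 90 × 14 = 1260.00, centroid at (53.00, 7.00).
web: A = 8 × 190 = 1520.00, centroid at (4.00, 109.00).
top flange: A = 45 × 10 = 450.00, centroid at (-14.50, 209.00).
ΣA = 3230.00 mm²
ΣAx̄ = (1260.00)(53.00) + (1520.00)(4.00) + (450.00)(-14.50) = 66335.00 mm³
ΣAȳ = (1260.00)(7.00) + (1520.00)(109.00) + (450.00)(209.00) = 268550.00 mm³
x̄ = 66335.00 / 3230.00 = 20.54 mm
ȳ = 268550.00 / 3230.00 = 83.14 mm

x̄ = 20.54 mm, ȳ = 83.14 mm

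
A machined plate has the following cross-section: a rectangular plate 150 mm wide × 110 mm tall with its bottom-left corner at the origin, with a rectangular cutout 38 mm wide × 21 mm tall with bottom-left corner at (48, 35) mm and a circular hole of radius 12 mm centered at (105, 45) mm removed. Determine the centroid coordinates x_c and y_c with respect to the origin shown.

x_c = 74.53 mm, y_c = 55.79 mm

Part | A | x̄ᵢ | ȳᵢ | A·x̄ᵢ | A·ȳᵢ
plate | 16500.00 | 75.00 | 55.00 | 1237500.00 | 907500.00
hole 1 | -798.00 | 67.00 | 45.50 | -53466.00 | -36309.00
hole 2 | -452.39 | 105.00 | 45.00 | -47500.88 | -20357.52
Σ | 15249.61 |  |  | 1136533.12 | 850833.48
x_c = 1136533.12 / 15249.61 = 74.53 mm
y_c = 850833.48 / 15249.61 = 55.79 mm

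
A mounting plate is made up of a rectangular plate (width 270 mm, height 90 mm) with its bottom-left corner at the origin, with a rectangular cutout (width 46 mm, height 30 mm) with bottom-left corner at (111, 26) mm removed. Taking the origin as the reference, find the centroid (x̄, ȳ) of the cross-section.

x̄ = 135.06 mm, ȳ = 45.24 mm

plate: A = 270 × 90 = 24300.00, centroid at (135.00, 45.00).
hole: A = −(46 × 30) = -1380.00, centroid at (134.00, 41.00).
ΣA = 22920.00 mm²
ΣAx̄ = (24300.00)(135.00) + (-1380.00)(134.00) = 3095580.00 mm³
ΣAȳ = (24300.00)(45.00) + (-1380.00)(41.00) = 1036920.00 mm³
x̄ = 3095580.00 / 22920.00 = 135.06 mm
ȳ = 1036920.00 / 22920.00 = 45.24 mm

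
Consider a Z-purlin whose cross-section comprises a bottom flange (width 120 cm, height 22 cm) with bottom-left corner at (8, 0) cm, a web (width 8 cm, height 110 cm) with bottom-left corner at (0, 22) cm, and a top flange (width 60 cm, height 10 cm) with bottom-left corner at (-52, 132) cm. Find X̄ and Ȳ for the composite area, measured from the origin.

bottom flange: A = 120 × 22 = 2640.00, centroid at (68.00, 11.00).
web: A = 8 × 110 = 880.00, centroid at (4.00, 77.00).
top flange: A = 60 × 10 = 600.00, centroid at (-22.00, 137.00).
ΣA = 4120.00 cm², ΣAX̄ = 169840.00 cm³, ΣAȲ = 179000.00 cm³.
X̄ = 169840.00/4120.00 = 41.22 cm; Ȳ = 179000.00/4120.00 = 43.45 cm.

X̄ = 41.22 cm, Ȳ = 43.45 cm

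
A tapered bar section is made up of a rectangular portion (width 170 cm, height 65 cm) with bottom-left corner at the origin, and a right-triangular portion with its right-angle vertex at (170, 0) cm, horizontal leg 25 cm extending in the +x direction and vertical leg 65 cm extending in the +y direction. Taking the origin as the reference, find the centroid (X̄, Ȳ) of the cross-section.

X̄ = 91.39 cm, Ȳ = 31.76 cm

rectangular portion: A = 170 × 65 = 11050.00, centroid at (85.00, 32.50).
triangular portion: A = ½·25·65 = 812.50, centroid at (178.33, 21.67).
ΣA = 11862.50 cm²
ΣAX̄ = (11050.00)(85.00) + (812.50)(178.33) = 1084145.83 cm³
ΣAȲ = (11050.00)(32.50) + (812.50)(21.67) = 376729.17 cm³
X̄ = 1084145.83 / 11862.50 = 91.39 cm
Ȳ = 376729.17 / 11862.50 = 31.76 cm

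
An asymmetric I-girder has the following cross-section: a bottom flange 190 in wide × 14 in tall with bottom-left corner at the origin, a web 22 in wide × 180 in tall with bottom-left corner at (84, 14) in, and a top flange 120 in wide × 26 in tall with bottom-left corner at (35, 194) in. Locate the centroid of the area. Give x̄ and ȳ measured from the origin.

x̄ = 95.00 in, ȳ = 110.50 in

bottom flange: A = 190 × 14 = 2660.00, centroid at (95.00, 7.00).
web: A = 22 × 180 = 3960.00, centroid at (95.00, 104.00).
top flange: A = 120 × 26 = 3120.00, centroid at (95.00, 207.00).
ΣA = 9740.00 in²
ΣAx̄ = (2660.00)(95.00) + (3960.00)(95.00) + (3120.00)(95.00) = 925300.00 in³
ΣAȳ = (2660.00)(7.00) + (3960.00)(104.00) + (3120.00)(207.00) = 1076300.00 in³
x̄ = 925300.00 / 9740.00 = 95.00 in
ȳ = 1076300.00 / 9740.00 = 110.50 in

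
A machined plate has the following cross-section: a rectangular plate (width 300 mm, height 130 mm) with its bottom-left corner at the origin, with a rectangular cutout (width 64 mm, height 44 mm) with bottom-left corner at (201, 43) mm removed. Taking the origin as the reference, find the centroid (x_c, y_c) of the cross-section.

plate: A = 300 × 130 = 39000.00, centroid at (150.00, 65.00).
hole: A = −(64 × 44) = -2816.00, centroid at (233.00, 65.00).
ΣA = 36184.00 mm²
ΣAx_c = (39000.00)(150.00) + (-2816.00)(233.00) = 5193872.00 mm³
ΣAy_c = (39000.00)(65.00) + (-2816.00)(65.00) = 2351960.00 mm³
x_c = 5193872.00 / 36184.00 = 143.54 mm
y_c = 2351960.00 / 36184.00 = 65.00 mm

x_c = 143.54 mm, y_c = 65.00 mm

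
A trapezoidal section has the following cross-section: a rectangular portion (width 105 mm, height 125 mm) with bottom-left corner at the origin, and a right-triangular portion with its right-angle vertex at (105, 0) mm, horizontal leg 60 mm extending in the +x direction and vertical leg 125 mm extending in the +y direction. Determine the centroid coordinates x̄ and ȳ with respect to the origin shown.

x̄ = 68.61 mm, ȳ = 57.87 mm

rectangular portion: A = 105 × 125 = 13125.00, centroid at (52.50, 62.50).
triangular portion: A = ½·60·125 = 3750.00, centroid at (125.00, 41.67).
ΣA = 16875.00 mm², ΣAx̄ = 1157812.50 mm³, ΣAȳ = 976562.50 mm³.
x̄ = 1157812.50/16875.00 = 68.61 mm; ȳ = 976562.50/16875.00 = 57.87 mm.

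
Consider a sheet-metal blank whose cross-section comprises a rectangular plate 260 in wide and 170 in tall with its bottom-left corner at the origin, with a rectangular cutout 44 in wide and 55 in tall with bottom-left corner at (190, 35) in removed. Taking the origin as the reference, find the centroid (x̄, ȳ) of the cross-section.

plate: A = 260 × 170 = 44200.00, centroid at (130.00, 85.00).
hole: A = −(44 × 55) = -2420.00, centroid at (212.00, 62.50).
ΣA = 41780.00 in²
ΣAx̄ = (44200.00)(130.00) + (-2420.00)(212.00) = 5232960.00 in³
ΣAȳ = (44200.00)(85.00) + (-2420.00)(62.50) = 3605750.00 in³
x̄ = 5232960.00 / 41780.00 = 125.25 in
ȳ = 3605750.00 / 41780.00 = 86.30 in

x̄ = 125.25 in, ȳ = 86.30 in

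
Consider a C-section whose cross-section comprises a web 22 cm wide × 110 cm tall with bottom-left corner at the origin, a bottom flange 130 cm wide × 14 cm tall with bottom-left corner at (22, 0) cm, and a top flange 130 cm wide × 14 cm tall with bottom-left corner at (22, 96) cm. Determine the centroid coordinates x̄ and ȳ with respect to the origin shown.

web: A = 22 × 110 = 2420.00, centroid at (11.00, 55.00).
bottom flange: A = 130 × 14 = 1820.00, centroid at (87.00, 7.00).
top flange: A = 130 × 14 = 1820.00, centroid at (87.00, 103.00).
ΣA = 6060.00 cm², ΣAx̄ = 343300.00 cm³, ΣAȳ = 333300.00 cm³.
x̄ = 343300.00/6060.00 = 56.65 cm; ȳ = 333300.00/6060.00 = 55.00 cm.

x̄ = 56.65 cm, ȳ = 55.00 cm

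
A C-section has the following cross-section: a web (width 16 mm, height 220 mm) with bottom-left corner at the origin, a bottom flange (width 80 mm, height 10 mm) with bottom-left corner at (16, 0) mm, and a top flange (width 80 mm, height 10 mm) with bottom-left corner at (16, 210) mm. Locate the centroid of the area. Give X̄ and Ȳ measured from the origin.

Part | A | x̄ᵢ | ȳᵢ | A·x̄ᵢ | A·ȳᵢ
web | 3520.00 | 8.00 | 110.00 | 28160.00 | 387200.00
bottom flange | 800.00 | 56.00 | 5.00 | 44800.00 | 4000.00
top flange | 800.00 | 56.00 | 215.00 | 44800.00 | 172000.00
Σ | 5120.00 |  |  | 117760.00 | 563200.00
X̄ = 117760.00 / 5120.00 = 23.00 mm
Ȳ = 563200.00 / 5120.00 = 110.00 mm

X̄ = 23.00 mm, Ȳ = 110.00 mm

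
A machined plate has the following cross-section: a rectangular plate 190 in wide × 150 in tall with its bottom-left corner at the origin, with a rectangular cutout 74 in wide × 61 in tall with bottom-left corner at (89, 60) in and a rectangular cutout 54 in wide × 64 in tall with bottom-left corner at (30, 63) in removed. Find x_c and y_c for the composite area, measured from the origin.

x_c = 94.58 in, y_c = 68.23 in

plate: A = 190 × 150 = 28500.00, centroid at (95.00, 75.00).
hole 1: A = −(74 × 61) = -4514.00, centroid at (126.00, 90.50).
hole 2: A = −(54 × 64) = -3456.00, centroid at (57.00, 95.00).
ΣA = 20530.00 in², ΣAx_c = 1941744.00 in³, ΣAy_c = 1400663.00 in³.
x_c = 1941744.00/20530.00 = 94.58 in; y_c = 1400663.00/20530.00 = 68.23 in.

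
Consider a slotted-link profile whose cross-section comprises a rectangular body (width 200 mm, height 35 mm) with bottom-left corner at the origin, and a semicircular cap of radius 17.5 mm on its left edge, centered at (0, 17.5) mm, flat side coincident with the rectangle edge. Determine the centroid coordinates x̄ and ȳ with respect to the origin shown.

x̄ = 93.09 mm, ȳ = 17.50 mm

rectangular body: A = 200 × 35 = 7000.00, centroid at (100.00, 17.50).
semicircular end: A = ½π·17.5² = 481.06, centroid at (-7.43, 17.50).
ΣA = 7481.06 mm²
ΣAx̄ = (7000.00)(100.00) + (481.06)(-7.43) = 696427.08 mm³
ΣAȳ = (7000.00)(17.50) + (481.06)(17.50) = 130918.49 mm³
x̄ = 696427.08 / 7481.06 = 93.09 mm
ȳ = 130918.49 / 7481.06 = 17.50 mm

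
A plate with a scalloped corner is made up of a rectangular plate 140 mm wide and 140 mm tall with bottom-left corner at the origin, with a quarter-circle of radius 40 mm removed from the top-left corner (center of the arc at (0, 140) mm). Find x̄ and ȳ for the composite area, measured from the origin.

x̄ = 73.63 mm, ȳ = 66.37 mm

Part | A | x̄ᵢ | ȳᵢ | A·x̄ᵢ | A·ȳᵢ
plate | 19600.00 | 70.00 | 70.00 | 1372000.00 | 1372000.00
removed quarter-circle | -1256.64 | 16.98 | 123.02 | -21333.33 | -154595.86
Σ | 18343.36 |  |  | 1350666.67 | 1217404.14
x̄ = 1350666.67 / 18343.36 = 73.63 mm
ȳ = 1217404.14 / 18343.36 = 66.37 mm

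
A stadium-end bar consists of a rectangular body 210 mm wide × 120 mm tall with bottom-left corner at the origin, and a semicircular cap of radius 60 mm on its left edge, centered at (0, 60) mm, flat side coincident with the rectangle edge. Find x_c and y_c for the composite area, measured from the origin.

x_c = 81.09 mm, y_c = 60.00 mm

rectangular body: A = 210 × 120 = 25200.00, centroid at (105.00, 60.00).
semicircular end: A = ½π·60² = 5654.87, centroid at (-25.46, 60.00).
ΣA = 30854.87 mm²
ΣAx_c = (25200.00)(105.00) + (5654.87)(-25.46) = 2502000.00 mm³
ΣAy_c = (25200.00)(60.00) + (5654.87)(60.00) = 1851292.01 mm³
x_c = 2502000.00 / 30854.87 = 81.09 mm
y_c = 1851292.01 / 30854.87 = 60.00 mm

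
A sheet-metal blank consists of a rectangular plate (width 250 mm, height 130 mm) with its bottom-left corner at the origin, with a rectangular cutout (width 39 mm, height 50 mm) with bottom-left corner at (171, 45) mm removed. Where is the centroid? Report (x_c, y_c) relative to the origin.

x_c = 120.82 mm, y_c = 64.68 mm

plate: A = 250 × 130 = 32500.00, centroid at (125.00, 65.00).
hole: A = −(39 × 50) = -1950.00, centroid at (190.50, 70.00).
ΣA = 30550.00 mm²
ΣAx_c = (32500.00)(125.00) + (-1950.00)(190.50) = 3691025.00 mm³
ΣAy_c = (32500.00)(65.00) + (-1950.00)(70.00) = 1976000.00 mm³
x_c = 3691025.00 / 30550.00 = 120.82 mm
y_c = 1976000.00 / 30550.00 = 64.68 mm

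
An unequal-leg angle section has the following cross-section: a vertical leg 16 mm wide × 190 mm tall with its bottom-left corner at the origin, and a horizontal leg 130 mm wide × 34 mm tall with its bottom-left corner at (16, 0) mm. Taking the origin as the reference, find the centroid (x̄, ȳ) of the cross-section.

x̄ = 51.25 mm, ȳ = 48.79 mm

vertical leg: A = 16 × 190 = 3040.00, centroid at (8.00, 95.00).
horizontal leg: A = 130 × 34 = 4420.00, centroid at (81.00, 17.00).
ΣA = 7460.00 mm²
ΣAx̄ = (3040.00)(8.00) + (4420.00)(81.00) = 382340.00 mm³
ΣAȳ = (3040.00)(95.00) + (4420.00)(17.00) = 363940.00 mm³
x̄ = 382340.00 / 7460.00 = 51.25 mm
ȳ = 363940.00 / 7460.00 = 48.79 mm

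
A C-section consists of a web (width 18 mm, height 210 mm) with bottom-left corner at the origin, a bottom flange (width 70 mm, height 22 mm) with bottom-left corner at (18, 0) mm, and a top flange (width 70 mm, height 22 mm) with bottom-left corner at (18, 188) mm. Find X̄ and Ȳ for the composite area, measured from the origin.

X̄ = 28.76 mm, Ȳ = 105.00 mm

Part | A | x̄ᵢ | ȳᵢ | A·x̄ᵢ | A·ȳᵢ
web | 3780.00 | 9.00 | 105.00 | 34020.00 | 396900.00
bottom flange | 1540.00 | 53.00 | 11.00 | 81620.00 | 16940.00
top flange | 1540.00 | 53.00 | 199.00 | 81620.00 | 306460.00
Σ | 6860.00 |  |  | 197260.00 | 720300.00
X̄ = 197260.00 / 6860.00 = 28.76 mm
Ȳ = 720300.00 / 6860.00 = 105.00 mm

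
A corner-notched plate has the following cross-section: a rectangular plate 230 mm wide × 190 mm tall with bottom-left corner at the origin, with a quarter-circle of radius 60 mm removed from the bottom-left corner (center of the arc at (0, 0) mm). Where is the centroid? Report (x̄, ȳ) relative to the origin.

x̄ = 121.19 mm, ȳ = 99.81 mm

plate: A = 230 × 190 = 43700.00, centroid at (115.00, 95.00).
removed quarter-circle: A = −¼π·60² = -2827.43, centroid at (25.46, 25.46).
ΣA = 40872.57 mm², ΣAx̄ = 4953500.00 mm³, ΣAȳ = 4079500.00 mm³.
x̄ = 4953500.00/40872.57 = 121.19 mm; ȳ = 4079500.00/40872.57 = 99.81 mm.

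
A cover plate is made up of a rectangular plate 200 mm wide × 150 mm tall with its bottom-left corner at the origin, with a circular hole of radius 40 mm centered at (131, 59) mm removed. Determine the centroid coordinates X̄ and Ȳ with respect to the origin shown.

X̄ = 93.76 mm, Ȳ = 78.22 mm

Part | A | x̄ᵢ | ȳᵢ | A·x̄ᵢ | A·ȳᵢ
plate | 30000.00 | 100.00 | 75.00 | 3000000.00 | 2250000.00
hole | -5026.55 | 131.00 | 59.00 | -658477.82 | -296566.35
Σ | 24973.45 |  |  | 2341522.18 | 1953433.65
X̄ = 2341522.18 / 24973.45 = 93.76 mm
Ȳ = 1953433.65 / 24973.45 = 78.22 mm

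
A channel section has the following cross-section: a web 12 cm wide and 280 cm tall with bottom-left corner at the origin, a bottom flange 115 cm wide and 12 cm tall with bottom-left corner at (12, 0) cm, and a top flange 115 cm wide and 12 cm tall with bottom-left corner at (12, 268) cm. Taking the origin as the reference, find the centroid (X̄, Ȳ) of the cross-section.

web: A = 12 × 280 = 3360.00, centroid at (6.00, 140.00).
bottom flange: A = 115 × 12 = 1380.00, centroid at (69.50, 6.00).
top flange: A = 115 × 12 = 1380.00, centroid at (69.50, 274.00).
ΣA = 6120.00 cm²
ΣAX̄ = (3360.00)(6.00) + (1380.00)(69.50) + (1380.00)(69.50) = 211980.00 cm³
ΣAȲ = (3360.00)(140.00) + (1380.00)(6.00) + (1380.00)(274.00) = 856800.00 cm³
X̄ = 211980.00 / 6120.00 = 34.64 cm
Ȳ = 856800.00 / 6120.00 = 140.00 cm

X̄ = 34.64 cm, Ȳ = 140.00 cm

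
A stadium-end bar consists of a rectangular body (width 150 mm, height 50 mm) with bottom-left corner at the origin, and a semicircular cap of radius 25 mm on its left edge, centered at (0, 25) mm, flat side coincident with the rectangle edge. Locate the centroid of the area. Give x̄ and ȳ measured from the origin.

x̄ = 65.09 mm, ȳ = 25.00 mm

rectangular body: A = 150 × 50 = 7500.00, centroid at (75.00, 25.00).
semicircular end: A = ½π·25² = 981.75, centroid at (-10.61, 25.00).
ΣA = 8481.75 mm², ΣAx̄ = 552083.33 mm³, ΣAȳ = 212043.69 mm³.
x̄ = 552083.33/8481.75 = 65.09 mm; ȳ = 212043.69/8481.75 = 25.00 mm.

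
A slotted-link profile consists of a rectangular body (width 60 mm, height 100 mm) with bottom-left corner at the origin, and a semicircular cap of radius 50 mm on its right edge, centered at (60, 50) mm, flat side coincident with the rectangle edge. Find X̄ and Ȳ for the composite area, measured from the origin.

rectangular body: A = 60 × 100 = 6000.00, centroid at (30.00, 50.00).
semicircular end: A = ½π·50² = 3926.99, centroid at (81.22, 50.00).
ΣA = 9926.99 mm², ΣAX̄ = 498952.78 mm³, ΣAȲ = 496349.54 mm³.
X̄ = 498952.78/9926.99 = 50.26 mm; Ȳ = 496349.54/9926.99 = 50.00 mm.

X̄ = 50.26 mm, Ȳ = 50.00 mm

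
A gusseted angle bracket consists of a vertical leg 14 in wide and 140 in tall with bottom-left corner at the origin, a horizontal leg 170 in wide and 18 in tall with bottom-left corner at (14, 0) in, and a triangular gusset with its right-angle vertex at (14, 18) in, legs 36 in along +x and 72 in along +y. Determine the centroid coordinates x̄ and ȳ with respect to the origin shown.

x̄ = 55.47 in, ȳ = 34.70 in

vertical leg: A = 14 × 140 = 1960.00, centroid at (7.00, 70.00).
horizontal leg: A = 170 × 18 = 3060.00, centroid at (99.00, 9.00).
gusset: A = ½·36·72 = 1296.00, centroid at (26.00, 42.00).
ΣA = 6316.00 in²
ΣAx̄ = (1960.00)(7.00) + (3060.00)(99.00) + (1296.00)(26.00) = 350356.00 in³
ΣAȳ = (1960.00)(70.00) + (3060.00)(9.00) + (1296.00)(42.00) = 219172.00 in³
x̄ = 350356.00 / 6316.00 = 55.47 in
ȳ = 219172.00 / 6316.00 = 34.70 in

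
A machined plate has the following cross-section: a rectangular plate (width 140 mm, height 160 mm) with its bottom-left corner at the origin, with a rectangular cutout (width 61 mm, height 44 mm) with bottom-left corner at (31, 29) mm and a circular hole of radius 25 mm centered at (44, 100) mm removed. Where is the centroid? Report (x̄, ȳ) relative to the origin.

plate: A = 140 × 160 = 22400.00, centroid at (70.00, 80.00).
hole 1: A = −(61 × 44) = -2684.00, centroid at (61.50, 51.00).
hole 2: A = −π·25² = -1963.50, centroid at (44.00, 100.00).
ΣA = 17752.50 mm², ΣAx̄ = 1316540.20 mm³, ΣAȳ = 1458766.46 mm³.
x̄ = 1316540.20/17752.50 = 74.16 mm; ȳ = 1458766.46/17752.50 = 82.17 mm.

x̄ = 74.16 mm, ȳ = 82.17 mm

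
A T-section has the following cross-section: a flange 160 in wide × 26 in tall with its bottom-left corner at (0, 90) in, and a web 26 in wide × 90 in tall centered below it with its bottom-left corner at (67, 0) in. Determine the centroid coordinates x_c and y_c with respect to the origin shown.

x_c = 80.00 in, y_c = 82.12 in

web: A = 26 × 90 = 2340.00, centroid at (80.00, 45.00).
flange: A = 160 × 26 = 4160.00, centroid at (80.00, 103.00).
ΣA = 6500.00 in², ΣAx_c = 520000.00 in³, ΣAy_c = 533780.00 in³.
x_c = 520000.00/6500.00 = 80.00 in; y_c = 533780.00/6500.00 = 82.12 in.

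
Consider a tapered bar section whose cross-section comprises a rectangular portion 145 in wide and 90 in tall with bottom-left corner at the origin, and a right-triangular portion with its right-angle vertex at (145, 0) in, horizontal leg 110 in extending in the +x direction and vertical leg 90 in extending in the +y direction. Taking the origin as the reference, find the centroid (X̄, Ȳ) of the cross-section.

X̄ = 102.52 in, Ȳ = 40.88 in

rectangular portion: A = 145 × 90 = 13050.00, centroid at (72.50, 45.00).
triangular portion: A = ½·110·90 = 4950.00, centroid at (181.67, 30.00).
ΣA = 18000.00 in²
ΣAX̄ = (13050.00)(72.50) + (4950.00)(181.67) = 1845375.00 in³
ΣAȲ = (13050.00)(45.00) + (4950.00)(30.00) = 735750.00 in³
X̄ = 1845375.00 / 18000.00 = 102.52 in
Ȳ = 735750.00 / 18000.00 = 40.88 in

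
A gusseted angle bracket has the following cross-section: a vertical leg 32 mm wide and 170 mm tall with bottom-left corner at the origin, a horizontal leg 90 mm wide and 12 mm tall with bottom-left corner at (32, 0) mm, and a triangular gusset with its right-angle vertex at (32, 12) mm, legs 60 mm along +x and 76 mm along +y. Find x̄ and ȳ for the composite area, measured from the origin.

x̄ = 32.81 mm, ȳ = 62.95 mm

vertical leg: A = 32 × 170 = 5440.00, centroid at (16.00, 85.00).
horizontal leg: A = 90 × 12 = 1080.00, centroid at (77.00, 6.00).
gusset: A = ½·60·76 = 2280.00, centroid at (52.00, 37.33).
ΣA = 8800.00 mm²
ΣAx̄ = (5440.00)(16.00) + (1080.00)(77.00) + (2280.00)(52.00) = 288760.00 mm³
ΣAȳ = (5440.00)(85.00) + (1080.00)(6.00) + (2280.00)(37.33) = 554000.00 mm³
x̄ = 288760.00 / 8800.00 = 32.81 mm
ȳ = 554000.00 / 8800.00 = 62.95 mm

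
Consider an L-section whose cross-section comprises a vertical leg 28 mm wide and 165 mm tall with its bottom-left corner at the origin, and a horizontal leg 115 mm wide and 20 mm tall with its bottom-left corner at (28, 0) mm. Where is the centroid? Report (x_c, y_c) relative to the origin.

vertical leg: A = 28 × 165 = 4620.00, centroid at (14.00, 82.50).
horizontal leg: A = 115 × 20 = 2300.00, centroid at (85.50, 10.00).
ΣA = 6920.00 mm², ΣAx_c = 261330.00 mm³, ΣAy_c = 404150.00 mm³.
x_c = 261330.00/6920.00 = 37.76 mm; y_c = 404150.00/6920.00 = 58.40 mm.

x_c = 37.76 mm, y_c = 58.40 mm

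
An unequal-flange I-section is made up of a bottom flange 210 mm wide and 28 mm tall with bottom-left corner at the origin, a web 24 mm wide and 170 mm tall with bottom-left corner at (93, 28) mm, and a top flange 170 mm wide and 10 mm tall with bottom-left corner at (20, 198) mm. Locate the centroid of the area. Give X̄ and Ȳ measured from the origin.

bottom flange: A = 210 × 28 = 5880.00, centroid at (105.00, 14.00).
web: A = 24 × 170 = 4080.00, centroid at (105.00, 113.00).
top flange: A = 170 × 10 = 1700.00, centroid at (105.00, 203.00).
ΣA = 11660.00 mm², ΣAX̄ = 1224300.00 mm³, ΣAȲ = 888460.00 mm³.
X̄ = 1224300.00/11660.00 = 105.00 mm; Ȳ = 888460.00/11660.00 = 76.20 mm.

X̄ = 105.00 mm, Ȳ = 76.20 mm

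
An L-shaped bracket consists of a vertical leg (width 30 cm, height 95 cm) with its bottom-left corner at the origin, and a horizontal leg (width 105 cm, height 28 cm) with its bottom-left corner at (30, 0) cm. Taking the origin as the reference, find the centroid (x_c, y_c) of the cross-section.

Part | A | x̄ᵢ | ȳᵢ | A·x̄ᵢ | A·ȳᵢ
vertical leg | 2850.00 | 15.00 | 47.50 | 42750.00 | 135375.00
horizontal leg | 2940.00 | 82.50 | 14.00 | 242550.00 | 41160.00
Σ | 5790.00 |  |  | 285300.00 | 176535.00
x_c = 285300.00 / 5790.00 = 49.27 cm
y_c = 176535.00 / 5790.00 = 30.49 cm

x_c = 49.27 cm, y_c = 30.49 cm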